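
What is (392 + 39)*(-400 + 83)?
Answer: -136627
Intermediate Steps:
(392 + 39)*(-400 + 83) = 431*(-317) = -136627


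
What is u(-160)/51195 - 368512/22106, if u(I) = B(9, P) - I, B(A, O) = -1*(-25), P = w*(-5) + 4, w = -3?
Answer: -1886188223/113171667 ≈ -16.667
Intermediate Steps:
P = 19 (P = -3*(-5) + 4 = 15 + 4 = 19)
B(A, O) = 25
u(I) = 25 - I
u(-160)/51195 - 368512/22106 = (25 - 1*(-160))/51195 - 368512/22106 = (25 + 160)*(1/51195) - 368512*1/22106 = 185*(1/51195) - 184256/11053 = 37/10239 - 184256/11053 = -1886188223/113171667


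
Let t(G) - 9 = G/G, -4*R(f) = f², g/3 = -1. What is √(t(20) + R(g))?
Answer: √31/2 ≈ 2.7839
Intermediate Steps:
g = -3 (g = 3*(-1) = -3)
R(f) = -f²/4
t(G) = 10 (t(G) = 9 + G/G = 9 + 1 = 10)
√(t(20) + R(g)) = √(10 - ¼*(-3)²) = √(10 - ¼*9) = √(10 - 9/4) = √(31/4) = √31/2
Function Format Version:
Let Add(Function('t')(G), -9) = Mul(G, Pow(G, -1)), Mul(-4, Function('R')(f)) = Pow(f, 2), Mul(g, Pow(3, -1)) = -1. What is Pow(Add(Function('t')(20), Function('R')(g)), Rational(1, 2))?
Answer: Mul(Rational(1, 2), Pow(31, Rational(1, 2))) ≈ 2.7839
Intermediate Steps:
g = -3 (g = Mul(3, -1) = -3)
Function('R')(f) = Mul(Rational(-1, 4), Pow(f, 2))
Function('t')(G) = 10 (Function('t')(G) = Add(9, Mul(G, Pow(G, -1))) = Add(9, 1) = 10)
Pow(Add(Function('t')(20), Function('R')(g)), Rational(1, 2)) = Pow(Add(10, Mul(Rational(-1, 4), Pow(-3, 2))), Rational(1, 2)) = Pow(Add(10, Mul(Rational(-1, 4), 9)), Rational(1, 2)) = Pow(Add(10, Rational(-9, 4)), Rational(1, 2)) = Pow(Rational(31, 4), Rational(1, 2)) = Mul(Rational(1, 2), Pow(31, Rational(1, 2)))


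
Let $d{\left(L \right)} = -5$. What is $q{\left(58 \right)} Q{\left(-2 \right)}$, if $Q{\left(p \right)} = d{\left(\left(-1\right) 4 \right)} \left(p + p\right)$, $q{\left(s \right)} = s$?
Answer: $1160$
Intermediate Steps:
$Q{\left(p \right)} = - 10 p$ ($Q{\left(p \right)} = - 5 \left(p + p\right) = - 5 \cdot 2 p = - 10 p$)
$q{\left(58 \right)} Q{\left(-2 \right)} = 58 \left(\left(-10\right) \left(-2\right)\right) = 58 \cdot 20 = 1160$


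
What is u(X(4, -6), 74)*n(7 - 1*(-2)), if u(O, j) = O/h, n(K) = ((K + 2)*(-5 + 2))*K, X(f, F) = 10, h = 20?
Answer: -297/2 ≈ -148.50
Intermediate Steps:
n(K) = K*(-6 - 3*K) (n(K) = ((2 + K)*(-3))*K = (-6 - 3*K)*K = K*(-6 - 3*K))
u(O, j) = O/20
u(X(4, -6), 74)*n(7 - 1*(-2)) = ((1/20)*10)*(-3*(7 - 1*(-2))*(2 + (7 - 1*(-2)))) = (-3*(7 + 2)*(2 + (7 + 2)))/2 = (-3*9*(2 + 9))/2 = (-3*9*11)/2 = (½)*(-297) = -297/2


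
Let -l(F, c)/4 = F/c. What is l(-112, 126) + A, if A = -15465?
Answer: -139153/9 ≈ -15461.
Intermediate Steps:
l(F, c) = -4*F/c
l(-112, 126) + A = -4*(-112)/126 - 15465 = -4*(-112)*1/126 - 15465 = 32/9 - 15465 = -139153/9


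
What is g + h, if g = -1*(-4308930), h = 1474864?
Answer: 5783794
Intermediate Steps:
g = 4308930
g + h = 4308930 + 1474864 = 5783794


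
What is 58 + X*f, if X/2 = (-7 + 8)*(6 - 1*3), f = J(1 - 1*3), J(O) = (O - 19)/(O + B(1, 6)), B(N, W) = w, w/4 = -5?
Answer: 701/11 ≈ 63.727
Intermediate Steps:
w = -20 (w = 4*(-5) = -20)
B(N, W) = -20
J(O) = (-19 + O)/(-20 + O) (J(O) = (O - 19)/(O - 20) = (-19 + O)/(-20 + O))
f = 21/22 (f = (-19 + (1 - 1*3))/(-20 + (1 - 1*3)) = (-19 + (1 - 3))/(-20 + (1 - 3)) = (-19 - 2)/(-20 - 2) = -21/(-22) = -1/22*(-21) = 21/22 ≈ 0.95455)
X = 6 (X = 2*((-7 + 8)*(6 - 1*3)) = 2*(1*(6 - 3)) = 2*(1*3) = 2*3 = 6)
58 + X*f = 58 + 6*(21/22) = 58 + 63/11 = 701/11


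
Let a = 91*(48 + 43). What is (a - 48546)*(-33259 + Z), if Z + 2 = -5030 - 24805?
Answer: 2540560440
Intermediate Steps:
Z = -29837 (Z = -2 + (-5030 - 24805) = -2 - 29835 = -29837)
a = 8281 (a = 91*91 = 8281)
(a - 48546)*(-33259 + Z) = (8281 - 48546)*(-33259 - 29837) = -40265*(-63096) = 2540560440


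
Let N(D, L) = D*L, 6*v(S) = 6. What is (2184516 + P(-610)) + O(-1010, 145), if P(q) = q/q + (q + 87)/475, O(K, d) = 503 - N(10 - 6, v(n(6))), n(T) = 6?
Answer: 1037882077/475 ≈ 2.1850e+6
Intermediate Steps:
v(S) = 1 (v(S) = (1/6)*6 = 1)
O(K, d) = 499 (O(K, d) = 503 - (10 - 6) = 503 - 4 = 499)
P(q) = 562/475 + q/475 (P(q) = 1 + (87 + q)*(1/475) = 1 + (87/475 + q/475) = 562/475 + q/475)
(2184516 + P(-610)) + O(-1010, 145) = (2184516 + (562/475 + (1/475)*(-610))) + 499 = (2184516 + (562/475 - 122/95)) + 499 = (2184516 - 48/475) + 499 = 1037645052/475 + 499 = 1037882077/475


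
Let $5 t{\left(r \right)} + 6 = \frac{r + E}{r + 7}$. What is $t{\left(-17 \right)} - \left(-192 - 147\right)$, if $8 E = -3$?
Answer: $\frac{135259}{400} \approx 338.15$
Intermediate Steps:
$E = - \frac{3}{8}$ ($E = \frac{1}{8} \left(-3\right) = - \frac{3}{8} \approx -0.375$)
$t{\left(r \right)} = - \frac{6}{5} + \frac{- \frac{3}{8} + r}{5 \left(7 + r\right)}$ ($t{\left(r \right)} = - \frac{6}{5} + \frac{\left(r - \frac{3}{8}\right) \frac{1}{r + 7}}{5} = - \frac{6}{5} + \frac{\left(- \frac{3}{8} + r\right) \frac{1}{7 + r}}{5} = - \frac{6}{5} + \frac{\frac{1}{7 + r} \left(- \frac{3}{8} + r\right)}{5} = - \frac{6}{5} + \frac{- \frac{3}{8} + r}{5 \left(7 + r\right)}$)
$t{\left(-17 \right)} - \left(-192 - 147\right) = \frac{- \frac{339}{40} - -17}{7 - 17} - \left(-192 - 147\right) = \frac{- \frac{339}{40} + 17}{-10} - \left(-192 - 147\right) = \left(- \frac{1}{10}\right) \frac{341}{40} - -339 = - \frac{341}{400} + 339 = \frac{135259}{400}$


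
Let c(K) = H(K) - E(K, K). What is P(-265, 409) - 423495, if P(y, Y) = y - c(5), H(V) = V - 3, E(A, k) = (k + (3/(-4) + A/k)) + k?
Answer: -1695007/4 ≈ -4.2375e+5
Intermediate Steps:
E(A, k) = -3/4 + 2*k + A/k (E(A, k) = (k + (3*(-1/4) + A/k)) + k = (k + (-3/4 + A/k)) + k = (-3/4 + k + A/k) + k = -3/4 + 2*k + A/k)
H(V) = -3 + V
c(K) = -13/4 - K (c(K) = (-3 + K) - (-3/4 + 2*K + K/K) = (-3 + K) - (-3/4 + 2*K + 1) = (-3 + K) - (1/4 + 2*K) = (-3 + K) + (-1/4 - 2*K) = -13/4 - K)
P(y, Y) = 33/4 + y (P(y, Y) = y - (-13/4 - 1*5) = y - (-13/4 - 5) = y - 1*(-33/4) = y + 33/4 = 33/4 + y)
P(-265, 409) - 423495 = (33/4 - 265) - 423495 = -1027/4 - 423495 = -1695007/4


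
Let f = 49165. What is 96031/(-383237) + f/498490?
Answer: -5805729217/38207962426 ≈ -0.15195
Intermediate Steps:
96031/(-383237) + f/498490 = 96031/(-383237) + 49165/498490 = 96031*(-1/383237) + 49165*(1/498490) = -96031/383237 + 9833/99698 = -5805729217/38207962426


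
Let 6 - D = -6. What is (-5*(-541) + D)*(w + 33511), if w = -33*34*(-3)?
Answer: 100194809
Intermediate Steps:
w = 3366 (w = -1122*(-3) = 3366)
D = 12 (D = 6 - 1*(-6) = 6 + 6 = 12)
(-5*(-541) + D)*(w + 33511) = (-5*(-541) + 12)*(3366 + 33511) = (2705 + 12)*36877 = 2717*36877 = 100194809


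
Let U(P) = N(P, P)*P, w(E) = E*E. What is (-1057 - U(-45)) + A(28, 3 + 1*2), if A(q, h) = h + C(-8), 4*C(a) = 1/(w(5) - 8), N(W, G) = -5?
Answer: -86835/68 ≈ -1277.0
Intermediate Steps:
w(E) = E**2
U(P) = -5*P
C(a) = 1/68 (C(a) = 1/(4*(5**2 - 8)) = 1/(4*(25 - 8)) = (1/4)/17 = (1/4)*(1/17) = 1/68)
A(q, h) = 1/68 + h (A(q, h) = h + 1/68 = 1/68 + h)
(-1057 - U(-45)) + A(28, 3 + 1*2) = (-1057 - (-5)*(-45)) + (1/68 + (3 + 1*2)) = (-1057 - 1*225) + (1/68 + (3 + 2)) = (-1057 - 225) + (1/68 + 5) = -1282 + 341/68 = -86835/68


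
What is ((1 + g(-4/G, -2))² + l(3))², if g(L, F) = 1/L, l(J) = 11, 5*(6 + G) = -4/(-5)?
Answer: 1817231641/6250000 ≈ 290.76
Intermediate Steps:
G = -146/25 (G = -6 + (-4/(-5))/5 = -6 + (-4*(-⅕))/5 = -6 + (⅕)*(⅘) = -6 + 4/25 = -146/25 ≈ -5.8400)
((1 + g(-4/G, -2))² + l(3))² = ((1 + 1/(-4/(-146/25)))² + 11)² = ((1 + 1/(-4*(-25/146)))² + 11)² = ((1 + 1/(50/73))² + 11)² = ((1 + 73/50)² + 11)² = ((123/50)² + 11)² = (15129/2500 + 11)² = (42629/2500)² = 1817231641/6250000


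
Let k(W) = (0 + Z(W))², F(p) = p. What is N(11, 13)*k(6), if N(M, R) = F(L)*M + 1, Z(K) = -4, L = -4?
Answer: -688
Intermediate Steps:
k(W) = 16 (k(W) = (0 - 4)² = (-4)² = 16)
N(M, R) = 1 - 4*M (N(M, R) = -4*M + 1 = 1 - 4*M)
N(11, 13)*k(6) = (1 - 4*11)*16 = (1 - 44)*16 = -43*16 = -688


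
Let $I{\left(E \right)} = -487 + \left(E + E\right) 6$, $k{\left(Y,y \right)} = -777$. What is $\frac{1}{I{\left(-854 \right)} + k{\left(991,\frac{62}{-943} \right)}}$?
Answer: $- \frac{1}{11512} \approx -8.6866 \cdot 10^{-5}$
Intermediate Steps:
$I{\left(E \right)} = -487 + 12 E$ ($I{\left(E \right)} = -487 + 2 E 6 = -487 + 12 E$)
$\frac{1}{I{\left(-854 \right)} + k{\left(991,\frac{62}{-943} \right)}} = \frac{1}{\left(-487 + 12 \left(-854\right)\right) - 777} = \frac{1}{\left(-487 - 10248\right) - 777} = \frac{1}{-10735 - 777} = \frac{1}{-11512} = - \frac{1}{11512}$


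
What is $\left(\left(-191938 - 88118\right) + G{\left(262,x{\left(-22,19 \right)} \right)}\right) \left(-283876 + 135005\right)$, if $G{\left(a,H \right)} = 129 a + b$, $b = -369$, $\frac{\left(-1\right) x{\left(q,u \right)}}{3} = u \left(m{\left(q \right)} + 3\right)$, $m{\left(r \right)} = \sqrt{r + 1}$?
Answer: $36715608117$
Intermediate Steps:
$m{\left(r \right)} = \sqrt{1 + r}$
$x{\left(q,u \right)} = - 3 u \left(3 + \sqrt{1 + q}\right)$ ($x{\left(q,u \right)} = - 3 u \left(\sqrt{1 + q} + 3\right) = - 3 u \left(3 + \sqrt{1 + q}\right)$)
$G{\left(a,H \right)} = -369 + 129 a$ ($G{\left(a,H \right)} = 129 a - 369 = -369 + 129 a$)
$\left(\left(-191938 - 88118\right) + G{\left(262,x{\left(-22,19 \right)} \right)}\right) \left(-283876 + 135005\right) = \left(\left(-191938 - 88118\right) + \left(-369 + 129 \cdot 262\right)\right) \left(-283876 + 135005\right) = \left(\left(-191938 - 88118\right) + \left(-369 + 33798\right)\right) \left(-148871\right) = \left(-280056 + 33429\right) \left(-148871\right) = \left(-246627\right) \left(-148871\right) = 36715608117$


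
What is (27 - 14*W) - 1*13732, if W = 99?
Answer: -15091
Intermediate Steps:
(27 - 14*W) - 1*13732 = (27 - 14*99) - 1*13732 = (27 - 1386) - 13732 = -1359 - 13732 = -15091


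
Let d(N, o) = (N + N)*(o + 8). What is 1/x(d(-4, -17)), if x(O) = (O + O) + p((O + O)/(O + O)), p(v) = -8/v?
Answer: 1/136 ≈ 0.0073529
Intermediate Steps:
d(N, o) = 2*N*(8 + o) (d(N, o) = (2*N)*(8 + o) = 2*N*(8 + o))
x(O) = -8 + 2*O (x(O) = (O + O) - 8/((O + O)/(O + O)) = 2*O - 8/((2*O)/((2*O))) = 2*O - 8/((2*O)*(1/(2*O))) = 2*O - 8/1 = 2*O - 8*1 = 2*O - 8 = -8 + 2*O)
1/x(d(-4, -17)) = 1/(-8 + 2*(2*(-4)*(8 - 17))) = 1/(-8 + 2*(2*(-4)*(-9))) = 1/(-8 + 2*72) = 1/(-8 + 144) = 1/136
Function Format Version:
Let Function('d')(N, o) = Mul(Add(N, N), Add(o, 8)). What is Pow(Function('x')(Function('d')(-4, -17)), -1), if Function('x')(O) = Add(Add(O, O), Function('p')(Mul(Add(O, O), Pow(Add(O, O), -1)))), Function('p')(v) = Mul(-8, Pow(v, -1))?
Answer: Rational(1, 136) ≈ 0.0073529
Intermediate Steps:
Function('d')(N, o) = Mul(2, N, Add(8, o)) (Function('d')(N, o) = Mul(Mul(2, N), Add(8, o)) = Mul(2, N, Add(8, o)))
Function('x')(O) = Add(-8, Mul(2, O)) (Function('x')(O) = Add(Add(O, O), Mul(-8, Pow(Mul(Add(O, O), Pow(Add(O, O), -1)), -1))) = Add(Mul(2, O), Mul(-8, Pow(Mul(Mul(2, O), Pow(Mul(2, O), -1)), -1))) = Add(Mul(2, O), Mul(-8, Pow(Mul(Mul(2, O), Mul(Rational(1, 2), Pow(O, -1))), -1))) = Add(Mul(2, O), Mul(-8, Pow(1, -1))) = Add(Mul(2, O), Mul(-8, 1)) = Add(Mul(2, O), -8) = Add(-8, Mul(2, O)))
Pow(Function('x')(Function('d')(-4, -17)), -1) = Pow(Add(-8, Mul(2, Mul(2, -4, Add(8, -17)))), -1) = Pow(Add(-8, Mul(2, Mul(2, -4, -9))), -1) = Pow(Add(-8, Mul(2, 72)), -1) = Pow(Add(-8, 144), -1) = Pow(136, -1) = Rational(1, 136)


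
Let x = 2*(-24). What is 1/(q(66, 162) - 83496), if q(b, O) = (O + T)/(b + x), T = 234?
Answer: -1/83474 ≈ -1.1980e-5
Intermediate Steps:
x = -48
q(b, O) = (234 + O)/(-48 + b) (q(b, O) = (O + 234)/(b - 48) = (234 + O)/(-48 + b))
1/(q(66, 162) - 83496) = 1/((234 + 162)/(-48 + 66) - 83496) = 1/(396/18 - 83496) = 1/((1/18)*396 - 83496) = 1/(22 - 83496) = 1/(-83474) = -1/83474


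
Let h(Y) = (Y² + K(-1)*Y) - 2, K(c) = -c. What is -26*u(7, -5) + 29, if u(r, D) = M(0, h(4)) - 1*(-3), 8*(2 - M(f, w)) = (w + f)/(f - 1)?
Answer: -319/2 ≈ -159.50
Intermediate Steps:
h(Y) = -2 + Y + Y² (h(Y) = (Y² + (-1*(-1))*Y) - 2 = (Y² + 1*Y) - 2 = (Y² + Y) - 2 = (Y + Y²) - 2 = -2 + Y + Y²)
M(f, w) = 2 - (f + w)/(8*(-1 + f)) (M(f, w) = 2 - (w + f)/(8*(f - 1)) = 2 - (f + w)/(8*(-1 + f)))
u(r, D) = 29/4 (u(r, D) = (-16 - (-2 + 4 + 4²) + 15*0)/(8*(-1 + 0)) - 1*(-3) = (⅛)*(-16 - (-2 + 4 + 16) + 0)/(-1) + 3 = (⅛)*(-1)*(-16 - 1*18 + 0) + 3 = (⅛)*(-1)*(-16 - 18 + 0) + 3 = (⅛)*(-1)*(-34) + 3 = 17/4 + 3 = 29/4)
-26*u(7, -5) + 29 = -26*29/4 + 29 = -377/2 + 29 = -319/2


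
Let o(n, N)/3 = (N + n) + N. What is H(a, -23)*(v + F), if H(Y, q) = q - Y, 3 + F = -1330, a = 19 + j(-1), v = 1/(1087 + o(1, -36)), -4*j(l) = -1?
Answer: 196891929/3496 ≈ 56319.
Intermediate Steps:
j(l) = 1/4 (j(l) = -1/4*(-1) = 1/4)
o(n, N) = 3*n + 6*N (o(n, N) = 3*((N + n) + N) = 3*(n + 2*N) = 3*n + 6*N)
v = 1/874 (v = 1/(1087 + (3*1 + 6*(-36))) = 1/(1087 + (3 - 216)) = 1/(1087 - 213) = 1/874 ≈ 0.0011442)
a = 77/4 (a = 19 + 1/4 = 77/4 ≈ 19.250)
F = -1333 (F = -3 - 1330 = -1333)
H(a, -23)*(v + F) = (-23 - 1*77/4)*(1/874 - 1333) = (-23 - 77/4)*(-1165041/874) = -169/4*(-1165041/874) = 196891929/3496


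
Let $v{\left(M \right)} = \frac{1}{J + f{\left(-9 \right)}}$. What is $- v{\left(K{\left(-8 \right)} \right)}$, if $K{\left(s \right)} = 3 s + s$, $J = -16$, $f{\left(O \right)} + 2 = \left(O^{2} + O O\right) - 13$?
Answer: $- \frac{1}{131} \approx -0.0076336$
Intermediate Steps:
$f{\left(O \right)} = -15 + 2 O^{2}$ ($f{\left(O \right)} = -2 - \left(13 - O^{2} - O O\right) = -2 + \left(\left(O^{2} + O^{2}\right) - 13\right) = -2 + \left(2 O^{2} - 13\right) = -2 + \left(-13 + 2 O^{2}\right) = -15 + 2 O^{2}$)
$K{\left(s \right)} = 4 s$
$v{\left(M \right)} = \frac{1}{131}$ ($v{\left(M \right)} = \frac{1}{-16 - \left(15 - 2 \left(-9\right)^{2}\right)} = \frac{1}{-16 + \left(-15 + 2 \cdot 81\right)} = \frac{1}{-16 + \left(-15 + 162\right)} = \frac{1}{-16 + 147} = \frac{1}{131}$)
$- v{\left(K{\left(-8 \right)} \right)} = \left(-1\right) \frac{1}{131} = - \frac{1}{131}$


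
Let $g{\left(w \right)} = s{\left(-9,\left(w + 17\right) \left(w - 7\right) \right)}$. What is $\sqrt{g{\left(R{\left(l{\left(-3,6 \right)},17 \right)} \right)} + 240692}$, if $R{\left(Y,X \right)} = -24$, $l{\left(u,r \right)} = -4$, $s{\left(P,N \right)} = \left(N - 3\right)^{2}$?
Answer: $6 \sqrt{7958} \approx 535.25$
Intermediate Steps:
$s{\left(P,N \right)} = \left(-3 + N\right)^{2}$
$g{\left(w \right)} = \left(-3 + \left(-7 + w\right) \left(17 + w\right)\right)^{2}$ ($g{\left(w \right)} = \left(-3 + \left(w + 17\right) \left(w - 7\right)\right)^{2} = \left(-3 + \left(17 + w\right) \left(-7 + w\right)\right)^{2} = \left(-3 + \left(-7 + w\right) \left(17 + w\right)\right)^{2}$)
$\sqrt{g{\left(R{\left(l{\left(-3,6 \right)},17 \right)} \right)} + 240692} = \sqrt{\left(-122 + \left(-24\right)^{2} + 10 \left(-24\right)\right)^{2} + 240692} = \sqrt{\left(-122 + 576 - 240\right)^{2} + 240692} = \sqrt{214^{2} + 240692} = \sqrt{45796 + 240692} = \sqrt{286488} = 6 \sqrt{7958}$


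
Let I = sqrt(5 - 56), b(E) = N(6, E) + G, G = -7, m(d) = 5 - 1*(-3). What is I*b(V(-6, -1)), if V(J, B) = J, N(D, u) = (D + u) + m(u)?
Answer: I*sqrt(51) ≈ 7.1414*I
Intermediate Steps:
m(d) = 8 (m(d) = 5 + 3 = 8)
N(D, u) = 8 + D + u (N(D, u) = (D + u) + 8 = 8 + D + u)
b(E) = 7 + E (b(E) = (8 + 6 + E) - 7 = (14 + E) - 7 = 7 + E)
I = I*sqrt(51) (I = sqrt(-51) = I*sqrt(51) ≈ 7.1414*I)
I*b(V(-6, -1)) = (I*sqrt(51))*(7 - 6) = (I*sqrt(51))*1 = I*sqrt(51)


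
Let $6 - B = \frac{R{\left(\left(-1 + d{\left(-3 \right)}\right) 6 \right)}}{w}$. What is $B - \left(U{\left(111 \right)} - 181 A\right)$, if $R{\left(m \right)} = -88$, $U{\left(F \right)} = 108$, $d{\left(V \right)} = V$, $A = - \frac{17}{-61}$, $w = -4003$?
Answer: $- \frac{12594803}{244183} \approx -51.579$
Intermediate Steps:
$A = \frac{17}{61}$ ($A = \left(-17\right) \left(- \frac{1}{61}\right) = \frac{17}{61} \approx 0.27869$)
$B = \frac{23930}{4003}$ ($B = 6 - - \frac{88}{-4003} = 6 - \left(-88\right) \left(- \frac{1}{4003}\right) = 6 - \frac{88}{4003} = \frac{23930}{4003} \approx 5.978$)
$B - \left(U{\left(111 \right)} - 181 A\right) = \frac{23930}{4003} - \left(108 - 181 \cdot \frac{17}{61}\right) = \frac{23930}{4003} - \left(108 - \frac{3077}{61}\right) = \frac{23930}{4003} - \frac{3511}{61} = - \frac{12594803}{244183}$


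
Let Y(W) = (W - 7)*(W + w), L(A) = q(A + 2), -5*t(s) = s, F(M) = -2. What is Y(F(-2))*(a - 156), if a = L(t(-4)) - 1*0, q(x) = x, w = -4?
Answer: -41364/5 ≈ -8272.8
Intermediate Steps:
t(s) = -s/5
L(A) = 2 + A (L(A) = A + 2 = 2 + A)
Y(W) = (-7 + W)*(-4 + W) (Y(W) = (W - 7)*(W - 4) = (-7 + W)*(-4 + W))
a = 14/5 (a = (2 - 1/5*(-4)) - 1*0 = (2 + 4/5) + 0 = 14/5 + 0 = 14/5 ≈ 2.8000)
Y(F(-2))*(a - 156) = (28 + (-2)**2 - 11*(-2))*(14/5 - 156) = (28 + 4 + 22)*(-766/5) = 54*(-766/5) = -41364/5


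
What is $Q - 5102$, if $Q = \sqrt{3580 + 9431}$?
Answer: $-5102 + \sqrt{13011} \approx -4987.9$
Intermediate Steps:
$Q = \sqrt{13011} \approx 114.07$
$Q - 5102 = \sqrt{13011} - 5102 = -5102 + \sqrt{13011}$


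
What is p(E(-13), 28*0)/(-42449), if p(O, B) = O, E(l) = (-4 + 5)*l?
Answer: 13/42449 ≈ 0.00030625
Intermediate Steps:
E(l) = l (E(l) = 1*l = l)
p(E(-13), 28*0)/(-42449) = -13/(-42449) = -13*(-1/42449) = 13/42449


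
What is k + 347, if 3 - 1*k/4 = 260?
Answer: -681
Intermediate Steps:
k = -1028 (k = 12 - 4*260 = 12 - 1040 = -1028)
k + 347 = -1028 + 347 = -681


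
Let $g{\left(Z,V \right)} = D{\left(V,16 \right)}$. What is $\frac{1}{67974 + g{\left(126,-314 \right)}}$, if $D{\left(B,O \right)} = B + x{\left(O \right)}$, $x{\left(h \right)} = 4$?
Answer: $\frac{1}{67664} \approx 1.4779 \cdot 10^{-5}$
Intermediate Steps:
$D{\left(B,O \right)} = 4 + B$ ($D{\left(B,O \right)} = B + 4 = 4 + B$)
$g{\left(Z,V \right)} = 4 + V$
$\frac{1}{67974 + g{\left(126,-314 \right)}} = \frac{1}{67974 + \left(4 - 314\right)} = \frac{1}{67974 - 310} = \frac{1}{67664}$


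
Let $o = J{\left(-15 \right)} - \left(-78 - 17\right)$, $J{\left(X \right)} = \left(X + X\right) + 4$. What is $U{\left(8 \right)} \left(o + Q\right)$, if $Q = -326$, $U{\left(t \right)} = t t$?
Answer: $-16448$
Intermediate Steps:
$J{\left(X \right)} = 4 + 2 X$ ($J{\left(X \right)} = 2 X + 4 = 4 + 2 X$)
$U{\left(t \right)} = t^{2}$
$o = 69$ ($o = \left(4 + 2 \left(-15\right)\right) - \left(-78 - 17\right) = \left(4 - 30\right) - -95 = -26 + 95 = 69$)
$U{\left(8 \right)} \left(o + Q\right) = 8^{2} \left(69 - 326\right) = 64 \left(-257\right) = -16448$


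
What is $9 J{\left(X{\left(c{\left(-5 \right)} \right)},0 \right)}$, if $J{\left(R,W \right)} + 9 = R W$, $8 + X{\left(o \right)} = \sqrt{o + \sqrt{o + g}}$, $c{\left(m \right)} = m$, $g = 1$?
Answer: $-81$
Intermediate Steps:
$X{\left(o \right)} = -8 + \sqrt{o + \sqrt{1 + o}}$ ($X{\left(o \right)} = -8 + \sqrt{o + \sqrt{o + 1}} = -8 + \sqrt{o + \sqrt{1 + o}}$)
$J{\left(R,W \right)} = -9 + R W$
$9 J{\left(X{\left(c{\left(-5 \right)} \right)},0 \right)} = 9 \left(-9 + \left(-8 + \sqrt{-5 + \sqrt{1 - 5}}\right) 0\right) = 9 \left(-9 + \left(-8 + \sqrt{-5 + \sqrt{-4}}\right) 0\right) = 9 \left(-9 + \left(-8 + \sqrt{-5 + 2 i}\right) 0\right) = 9 \left(-9 + 0\right) = 9 \left(-9\right) = -81$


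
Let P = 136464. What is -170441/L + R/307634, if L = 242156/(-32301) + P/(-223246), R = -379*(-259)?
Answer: 94526735753530214441/4496707869273340 ≈ 21021.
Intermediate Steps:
R = 98161
L = -29234141020/3605534523 (L = 242156/(-32301) + 136464/(-223246) = 242156*(-1/32301) + 136464*(-1/223246) = -242156/32301 - 68232/111623 = -29234141020/3605534523 ≈ -8.1081)
-170441/L + R/307634 = -170441/(-29234141020/3605534523) + 98161/307634 = -170441*(-3605534523/29234141020) + 98161*(1/307634) = 614530909634643/29234141020 + 98161/307634 = 94526735753530214441/4496707869273340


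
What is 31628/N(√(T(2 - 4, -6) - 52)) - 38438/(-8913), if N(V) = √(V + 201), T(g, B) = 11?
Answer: 38438/8913 + 31628/√(201 + I*√41) ≈ 2234.3 - 35.511*I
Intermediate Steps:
N(V) = √(201 + V)
31628/N(√(T(2 - 4, -6) - 52)) - 38438/(-8913) = 31628/(√(201 + √(11 - 52))) - 38438/(-8913) = 31628/(√(201 + √(-41))) - 38438*(-1/8913) = 31628/(√(201 + I*√41)) + 38438/8913 = 31628/√(201 + I*√41) + 38438/8913 = 38438/8913 + 31628/√(201 + I*√41)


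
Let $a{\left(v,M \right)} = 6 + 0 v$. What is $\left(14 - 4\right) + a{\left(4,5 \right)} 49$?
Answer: $304$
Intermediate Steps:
$a{\left(v,M \right)} = 6$ ($a{\left(v,M \right)} = 6 + 0 = 6$)
$\left(14 - 4\right) + a{\left(4,5 \right)} 49 = \left(14 - 4\right) + 6 \cdot 49 = \left(14 - 4\right) + 294 = 10 + 294 = 304$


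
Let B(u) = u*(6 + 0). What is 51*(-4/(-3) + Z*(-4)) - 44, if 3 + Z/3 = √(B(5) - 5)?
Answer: -1200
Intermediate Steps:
B(u) = 6*u (B(u) = u*6 = 6*u)
Z = 6 (Z = -9 + 3*√(6*5 - 5) = -9 + 3*√(30 - 5) = -9 + 3*√25 = -9 + 3*5 = -9 + 15 = 6)
51*(-4/(-3) + Z*(-4)) - 44 = 51*(-4/(-3) + 6*(-4)) - 44 = 51*(-4*(-⅓) - 24) - 44 = 51*(4/3 - 24) - 44 = 51*(-68/3) - 44 = -1156 - 44 = -1200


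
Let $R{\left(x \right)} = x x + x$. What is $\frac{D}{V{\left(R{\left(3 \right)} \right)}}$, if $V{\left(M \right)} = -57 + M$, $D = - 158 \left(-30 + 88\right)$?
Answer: $\frac{9164}{45} \approx 203.64$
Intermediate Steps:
$D = -9164$ ($D = \left(-158\right) 58 = -9164$)
$R{\left(x \right)} = x + x^{2}$ ($R{\left(x \right)} = x^{2} + x = x + x^{2}$)
$\frac{D}{V{\left(R{\left(3 \right)} \right)}} = - \frac{9164}{-57 + 3 \left(1 + 3\right)} = - \frac{9164}{-57 + 3 \cdot 4} = - \frac{9164}{-57 + 12} = - \frac{9164}{-45} = \left(-9164\right) \left(- \frac{1}{45}\right) = \frac{9164}{45}$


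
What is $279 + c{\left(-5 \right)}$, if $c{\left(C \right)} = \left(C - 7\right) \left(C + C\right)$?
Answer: $399$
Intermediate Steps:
$c{\left(C \right)} = 2 C \left(-7 + C\right)$ ($c{\left(C \right)} = \left(-7 + C\right) 2 C = 2 C \left(-7 + C\right)$)
$279 + c{\left(-5 \right)} = 279 + 2 \left(-5\right) \left(-7 - 5\right) = 279 + 2 \left(-5\right) \left(-12\right) = 279 + 120 = 399$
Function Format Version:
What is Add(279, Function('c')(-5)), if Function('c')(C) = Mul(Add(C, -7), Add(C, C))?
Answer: 399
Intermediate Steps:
Function('c')(C) = Mul(2, C, Add(-7, C)) (Function('c')(C) = Mul(Add(-7, C), Mul(2, C)) = Mul(2, C, Add(-7, C)))
Add(279, Function('c')(-5)) = Add(279, Mul(2, -5, Add(-7, -5))) = Add(279, Mul(2, -5, -12)) = Add(279, 120) = 399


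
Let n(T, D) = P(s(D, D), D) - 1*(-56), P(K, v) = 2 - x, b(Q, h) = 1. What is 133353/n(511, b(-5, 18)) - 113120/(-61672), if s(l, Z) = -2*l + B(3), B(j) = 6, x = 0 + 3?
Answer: 93526907/38545 ≈ 2426.4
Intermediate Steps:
x = 3
s(l, Z) = 6 - 2*l (s(l, Z) = -2*l + 6 = 6 - 2*l)
P(K, v) = -1 (P(K, v) = 2 - 1*3 = 2 - 3 = -1)
n(T, D) = 55 (n(T, D) = -1 - 1*(-56) = -1 + 56 = 55)
133353/n(511, b(-5, 18)) - 113120/(-61672) = 133353/55 - 113120/(-61672) = 133353*(1/55) - 113120*(-1/61672) = 12123/5 + 14140/7709 = 93526907/38545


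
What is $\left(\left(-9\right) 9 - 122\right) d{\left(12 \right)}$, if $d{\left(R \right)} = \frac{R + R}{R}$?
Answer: $-406$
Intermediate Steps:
$d{\left(R \right)} = 2$ ($d{\left(R \right)} = \frac{2 R}{R} = 2$)
$\left(\left(-9\right) 9 - 122\right) d{\left(12 \right)} = \left(\left(-9\right) 9 - 122\right) 2 = \left(-81 - 122\right) 2 = \left(-203\right) 2 = -406$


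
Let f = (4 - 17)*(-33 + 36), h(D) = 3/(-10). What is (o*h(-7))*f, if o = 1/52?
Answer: 9/40 ≈ 0.22500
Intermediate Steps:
h(D) = -3/10 (h(D) = 3*(-⅒) = -3/10)
f = -39 (f = -13*3 = -39)
o = 1/52 ≈ 0.019231
(o*h(-7))*f = ((1/52)*(-3/10))*(-39) = -3/520*(-39) = 9/40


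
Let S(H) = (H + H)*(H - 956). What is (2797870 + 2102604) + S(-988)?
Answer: 8741818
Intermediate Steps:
S(H) = 2*H*(-956 + H) (S(H) = (2*H)*(-956 + H) = 2*H*(-956 + H))
(2797870 + 2102604) + S(-988) = (2797870 + 2102604) + 2*(-988)*(-956 - 988) = 4900474 + 2*(-988)*(-1944) = 4900474 + 3841344 = 8741818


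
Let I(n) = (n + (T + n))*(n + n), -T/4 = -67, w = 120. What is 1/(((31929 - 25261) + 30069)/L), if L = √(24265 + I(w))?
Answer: 13*√865/36737 ≈ 0.010408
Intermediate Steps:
T = 268 (T = -4*(-67) = 268)
I(n) = 2*n*(268 + 2*n) (I(n) = (n + (268 + n))*(n + n) = (268 + 2*n)*(2*n) = 2*n*(268 + 2*n))
L = 13*√865 (L = √(24265 + 4*120*(134 + 120)) = √(24265 + 4*120*254) = √(24265 + 121920) = √146185 = 13*√865 ≈ 382.34)
1/(((31929 - 25261) + 30069)/L) = 1/(((31929 - 25261) + 30069)/((13*√865))) = 1/((6668 + 30069)*(√865/11245)) = 1/(36737*(√865/11245)) = 1/(36737*√865/11245) = 13*√865/36737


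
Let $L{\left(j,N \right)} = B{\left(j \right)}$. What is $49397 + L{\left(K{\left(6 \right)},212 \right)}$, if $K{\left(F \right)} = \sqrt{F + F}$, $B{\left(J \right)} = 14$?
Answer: $49411$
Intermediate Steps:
$K{\left(F \right)} = \sqrt{2} \sqrt{F}$ ($K{\left(F \right)} = \sqrt{2 F} = \sqrt{2} \sqrt{F}$)
$L{\left(j,N \right)} = 14$
$49397 + L{\left(K{\left(6 \right)},212 \right)} = 49397 + 14 = 49411$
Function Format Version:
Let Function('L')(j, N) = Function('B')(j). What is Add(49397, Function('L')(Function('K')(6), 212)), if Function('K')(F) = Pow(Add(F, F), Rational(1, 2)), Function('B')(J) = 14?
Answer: 49411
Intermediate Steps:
Function('K')(F) = Mul(Pow(2, Rational(1, 2)), Pow(F, Rational(1, 2))) (Function('K')(F) = Pow(Mul(2, F), Rational(1, 2)) = Mul(Pow(2, Rational(1, 2)), Pow(F, Rational(1, 2))))
Function('L')(j, N) = 14
Add(49397, Function('L')(Function('K')(6), 212)) = Add(49397, 14) = 49411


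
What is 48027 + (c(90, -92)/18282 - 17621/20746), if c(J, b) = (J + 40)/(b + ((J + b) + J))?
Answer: 1655934504607/34479852 ≈ 48026.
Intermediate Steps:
c(J, b) = (40 + J)/(2*J + 2*b) (c(J, b) = (40 + J)/(b + (b + 2*J)) = (40 + J)/(2*J + 2*b))
48027 + (c(90, -92)/18282 - 17621/20746) = 48027 + (((20 + (1/2)*90)/(90 - 92))/18282 - 17621/20746) = 48027 + (((20 + 45)/(-2))*(1/18282) - 17621*1/20746) = 48027 + (-1/2*65*(1/18282) - 17621/20746) = 48027 + (-65/2*1/18282 - 17621/20746) = 48027 + (-65/36564 - 17621/20746) = 48027 - 29347397/34479852 = 1655934504607/34479852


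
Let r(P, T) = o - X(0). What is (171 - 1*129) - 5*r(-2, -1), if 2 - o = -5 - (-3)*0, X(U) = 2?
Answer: 17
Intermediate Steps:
o = 7 (o = 2 - (-5 - (-3)*0) = 2 - (-5 - 1*0) = 2 - (-5 + 0) = 2 - 1*(-5) = 2 + 5 = 7)
r(P, T) = 5 (r(P, T) = 7 - 1*2 = 7 - 2 = 5)
(171 - 1*129) - 5*r(-2, -1) = (171 - 1*129) - 5*5 = (171 - 129) - 1*25 = 42 - 25 = 17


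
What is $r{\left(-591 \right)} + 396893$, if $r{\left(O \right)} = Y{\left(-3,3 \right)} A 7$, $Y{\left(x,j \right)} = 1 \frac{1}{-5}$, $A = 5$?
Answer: $396886$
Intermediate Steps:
$Y{\left(x,j \right)} = - \frac{1}{5}$ ($Y{\left(x,j \right)} = 1 \left(- \frac{1}{5}\right) = - \frac{1}{5}$)
$r{\left(O \right)} = -7$ ($r{\left(O \right)} = \left(- \frac{1}{5}\right) 5 \cdot 7 = \left(-1\right) 7 = -7$)
$r{\left(-591 \right)} + 396893 = -7 + 396893 = 396886$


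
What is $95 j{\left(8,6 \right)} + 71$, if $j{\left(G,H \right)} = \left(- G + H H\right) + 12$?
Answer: $3871$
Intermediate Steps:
$j{\left(G,H \right)} = 12 + H^{2} - G$ ($j{\left(G,H \right)} = \left(- G + H^{2}\right) + 12 = \left(H^{2} - G\right) + 12 = 12 + H^{2} - G$)
$95 j{\left(8,6 \right)} + 71 = 95 \left(12 + 6^{2} - 8\right) + 71 = 95 \left(12 + 36 - 8\right) + 71 = 95 \cdot 40 + 71 = 3800 + 71 = 3871$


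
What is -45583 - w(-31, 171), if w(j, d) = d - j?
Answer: -45785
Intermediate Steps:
-45583 - w(-31, 171) = -45583 - (171 - 1*(-31)) = -45583 - (171 + 31) = -45583 - 1*202 = -45583 - 202 = -45785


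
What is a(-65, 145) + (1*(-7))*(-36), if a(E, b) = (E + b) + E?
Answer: 267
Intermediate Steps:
a(E, b) = b + 2*E
a(-65, 145) + (1*(-7))*(-36) = (145 + 2*(-65)) + (1*(-7))*(-36) = (145 - 130) - 7*(-36) = 15 + 252 = 267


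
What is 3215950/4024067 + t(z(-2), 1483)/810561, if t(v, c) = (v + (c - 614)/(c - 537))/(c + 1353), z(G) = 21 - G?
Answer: 635769479117919019/795528210082982952 ≈ 0.79918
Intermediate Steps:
t(v, c) = (v + (-614 + c)/(-537 + c))/(1353 + c)
3215950/4024067 + t(z(-2), 1483)/810561 = 3215950/4024067 + ((-614 + 1483 - 537*(21 - 1*(-2)) + 1483*(21 - 1*(-2)))/(-726561 + 1483² + 816*1483))/810561 = 3215950*(1/4024067) + ((-614 + 1483 - 537*(21 + 2) + 1483*(21 + 2))/(-726561 + 2199289 + 1210128))*(1/810561) = 3215950/4024067 + ((-614 + 1483 - 537*23 + 1483*23)/2682856)*(1/810561) = 3215950/4024067 + ((-614 + 1483 - 12351 + 34109)/2682856)*(1/810561) = 3215950/4024067 + ((1/2682856)*22627)*(1/810561) = 3215950/4024067 + (2057/243896)*(1/810561) = 3215950/4024067 + 2057/197692585656 = 635769479117919019/795528210082982952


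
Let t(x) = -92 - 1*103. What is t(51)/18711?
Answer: -65/6237 ≈ -0.010422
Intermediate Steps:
t(x) = -195 (t(x) = -92 - 103 = -195)
t(51)/18711 = -195/18711 = -195*1/18711 = -65/6237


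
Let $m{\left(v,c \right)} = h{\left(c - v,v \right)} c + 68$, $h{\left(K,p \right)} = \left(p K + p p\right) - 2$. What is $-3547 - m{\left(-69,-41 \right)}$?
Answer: $112292$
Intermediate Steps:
$h{\left(K,p \right)} = -2 + p^{2} + K p$ ($h{\left(K,p \right)} = \left(K p + p^{2}\right) - 2 = \left(p^{2} + K p\right) - 2 = -2 + p^{2} + K p$)
$m{\left(v,c \right)} = 68 + c \left(-2 + v^{2} + v \left(c - v\right)\right)$ ($m{\left(v,c \right)} = \left(-2 + v^{2} + \left(c - v\right) v\right) c + 68 = \left(-2 + v^{2} + v \left(c - v\right)\right) c + 68 = c \left(-2 + v^{2} + v \left(c - v\right)\right) + 68 = 68 + c \left(-2 + v^{2} + v \left(c - v\right)\right)$)
$-3547 - m{\left(-69,-41 \right)} = -3547 - \left(68 - -82 - 69 \left(-41\right)^{2}\right) = -3547 - \left(68 + 82 - 115989\right) = -3547 - -115839 = -3547 + 115839 = 112292$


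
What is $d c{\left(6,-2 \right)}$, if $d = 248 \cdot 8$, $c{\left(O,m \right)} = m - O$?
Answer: $-15872$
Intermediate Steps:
$d = 1984$
$d c{\left(6,-2 \right)} = 1984 \left(-2 - 6\right) = 1984 \left(-8\right) = -15872$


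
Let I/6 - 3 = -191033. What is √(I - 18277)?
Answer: I*√1164457 ≈ 1079.1*I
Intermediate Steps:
I = -1146180 (I = 18 + 6*(-191033) = 18 - 1146198 = -1146180)
√(I - 18277) = √(-1146180 - 18277) = √(-1164457) = I*√1164457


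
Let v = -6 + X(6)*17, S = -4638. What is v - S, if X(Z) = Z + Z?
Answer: 4836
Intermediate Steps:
X(Z) = 2*Z
v = 198 (v = -6 + (2*6)*17 = -6 + 12*17 = -6 + 204 = 198)
v - S = 198 - 1*(-4638) = 198 + 4638 = 4836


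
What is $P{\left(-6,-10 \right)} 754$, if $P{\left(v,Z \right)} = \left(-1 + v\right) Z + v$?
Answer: $48256$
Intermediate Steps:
$P{\left(v,Z \right)} = v + Z \left(-1 + v\right)$ ($P{\left(v,Z \right)} = Z \left(-1 + v\right) + v = v + Z \left(-1 + v\right)$)
$P{\left(-6,-10 \right)} 754 = \left(-6 - -10 - -60\right) 754 = \left(-6 + 10 + 60\right) 754 = 64 \cdot 754 = 48256$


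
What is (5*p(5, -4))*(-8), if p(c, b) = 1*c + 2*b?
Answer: 120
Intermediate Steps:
p(c, b) = c + 2*b
(5*p(5, -4))*(-8) = (5*(5 + 2*(-4)))*(-8) = (5*(5 - 8))*(-8) = (5*(-3))*(-8) = -15*(-8) = 120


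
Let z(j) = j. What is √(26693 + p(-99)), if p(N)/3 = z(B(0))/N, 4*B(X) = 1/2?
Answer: √465098766/132 ≈ 163.38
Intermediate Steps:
B(X) = ⅛ (B(X) = (¼)/2 = (¼)*(½) = ⅛)
p(N) = 3/(8*N) (p(N) = 3*(1/(8*N)) = 3/(8*N))
√(26693 + p(-99)) = √(26693 + (3/8)/(-99)) = √(26693 + (3/8)*(-1/99)) = √(26693 - 1/264) = √(7046951/264) = √465098766/132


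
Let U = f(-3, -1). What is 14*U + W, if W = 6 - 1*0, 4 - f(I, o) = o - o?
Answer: 62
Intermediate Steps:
f(I, o) = 4 (f(I, o) = 4 - (o - o) = 4 - 1*0 = 4 + 0 = 4)
U = 4
W = 6 (W = 6 + 0 = 6)
14*U + W = 14*4 + 6 = 56 + 6 = 62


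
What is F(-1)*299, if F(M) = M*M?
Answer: 299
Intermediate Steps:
F(M) = M²
F(-1)*299 = (-1)²*299 = 1*299 = 299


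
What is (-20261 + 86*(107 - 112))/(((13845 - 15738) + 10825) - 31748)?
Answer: 20691/22816 ≈ 0.90686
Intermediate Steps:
(-20261 + 86*(107 - 112))/(((13845 - 15738) + 10825) - 31748) = (-20261 + 86*(-5))/((-1893 + 10825) - 31748) = (-20261 - 430)/(8932 - 31748) = -20691/(-22816) = -20691*(-1/22816) = 20691/22816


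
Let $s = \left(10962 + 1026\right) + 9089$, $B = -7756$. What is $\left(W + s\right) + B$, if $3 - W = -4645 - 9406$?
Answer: $27375$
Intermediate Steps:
$W = 14054$ ($W = 3 - \left(-4645 - 9406\right) = 3 - -14051 = 3 + 14051 = 14054$)
$s = 21077$ ($s = 11988 + 9089 = 21077$)
$\left(W + s\right) + B = \left(14054 + 21077\right) - 7756 = 35131 - 7756 = 27375$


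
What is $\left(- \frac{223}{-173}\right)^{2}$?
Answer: $\frac{49729}{29929} \approx 1.6616$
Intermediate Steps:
$\left(- \frac{223}{-173}\right)^{2} = \left(\left(-223\right) \left(- \frac{1}{173}\right)\right)^{2} = \left(\frac{223}{173}\right)^{2} = \frac{49729}{29929}$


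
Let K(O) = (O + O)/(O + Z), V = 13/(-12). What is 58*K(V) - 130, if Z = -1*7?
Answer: -11102/97 ≈ -114.45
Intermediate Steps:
V = -13/12 (V = 13*(-1/12) = -13/12 ≈ -1.0833)
Z = -7
K(O) = 2*O/(-7 + O) (K(O) = (O + O)/(O - 7) = (2*O)/(-7 + O) = 2*O/(-7 + O))
58*K(V) - 130 = 58*(2*(-13/12)/(-7 - 13/12)) - 130 = 58*(2*(-13/12)/(-97/12)) - 130 = 58*(2*(-13/12)*(-12/97)) - 130 = 58*(26/97) - 130 = 1508/97 - 130 = -11102/97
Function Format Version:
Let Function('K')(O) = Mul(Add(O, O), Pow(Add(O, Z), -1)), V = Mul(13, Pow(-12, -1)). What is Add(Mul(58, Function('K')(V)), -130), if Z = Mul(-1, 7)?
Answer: Rational(-11102, 97) ≈ -114.45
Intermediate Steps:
V = Rational(-13, 12) (V = Mul(13, Rational(-1, 12)) = Rational(-13, 12) ≈ -1.0833)
Z = -7
Function('K')(O) = Mul(2, O, Pow(Add(-7, O), -1)) (Function('K')(O) = Mul(Add(O, O), Pow(Add(O, -7), -1)) = Mul(Mul(2, O), Pow(Add(-7, O), -1)) = Mul(2, O, Pow(Add(-7, O), -1)))
Add(Mul(58, Function('K')(V)), -130) = Add(Mul(58, Mul(2, Rational(-13, 12), Pow(Add(-7, Rational(-13, 12)), -1))), -130) = Add(Mul(58, Mul(2, Rational(-13, 12), Pow(Rational(-97, 12), -1))), -130) = Add(Mul(58, Mul(2, Rational(-13, 12), Rational(-12, 97))), -130) = Add(Mul(58, Rational(26, 97)), -130) = Add(Rational(1508, 97), -130) = Rational(-11102, 97)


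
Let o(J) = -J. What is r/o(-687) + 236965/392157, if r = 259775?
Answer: 34011793210/89803953 ≈ 378.73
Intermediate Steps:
r/o(-687) + 236965/392157 = 259775/((-1*(-687))) + 236965/392157 = 259775/687 + 236965*(1/392157) = 259775*(1/687) + 236965/392157 = 259775/687 + 236965/392157 = 34011793210/89803953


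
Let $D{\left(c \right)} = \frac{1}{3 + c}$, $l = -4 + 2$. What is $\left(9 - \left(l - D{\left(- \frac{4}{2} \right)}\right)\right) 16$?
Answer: $192$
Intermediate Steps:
$l = -2$
$\left(9 - \left(l - D{\left(- \frac{4}{2} \right)}\right)\right) 16 = \left(9 + \left(\frac{1}{3 - \frac{4}{2}} - -2\right)\right) 16 = \left(9 + \left(\frac{1}{3 - 2} + 2\right)\right) 16 = \left(9 + \left(1^{-1} + 2\right)\right) 16 = \left(9 + \left(1 + 2\right)\right) 16 = \left(9 + 3\right) 16 = 12 \cdot 16 = 192$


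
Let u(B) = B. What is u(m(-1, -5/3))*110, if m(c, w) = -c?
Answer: 110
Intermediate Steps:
u(m(-1, -5/3))*110 = -1*(-1)*110 = 1*110 = 110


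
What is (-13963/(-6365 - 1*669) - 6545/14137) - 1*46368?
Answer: -4610666704743/99439658 ≈ -46367.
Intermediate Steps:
(-13963/(-6365 - 1*669) - 6545/14137) - 1*46368 = (-13963/(-6365 - 669) - 6545*1/14137) - 46368 = (-13963/(-7034) - 6545/14137) - 46368 = (-13963*(-1/7034) - 6545/14137) - 46368 = (13963/7034 - 6545/14137) - 46368 = 151357401/99439658 - 46368 = -4610666704743/99439658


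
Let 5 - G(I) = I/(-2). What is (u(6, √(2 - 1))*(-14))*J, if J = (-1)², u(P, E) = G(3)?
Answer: -91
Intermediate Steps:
G(I) = 5 + I/2 (G(I) = 5 - I/(-2) = 5 - I*(-1)/2 = 5 - (-1)*I/2 = 5 + I/2)
u(P, E) = 13/2 (u(P, E) = 5 + (½)*3 = 5 + 3/2 = 13/2)
J = 1
(u(6, √(2 - 1))*(-14))*J = ((13/2)*(-14))*1 = -91*1 = -91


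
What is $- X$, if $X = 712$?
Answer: $-712$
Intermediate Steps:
$- X = \left(-1\right) 712 = -712$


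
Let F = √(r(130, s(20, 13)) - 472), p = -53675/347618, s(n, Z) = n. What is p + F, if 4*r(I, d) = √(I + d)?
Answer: -53675/347618 + I*√(1888 - 5*√6)/2 ≈ -0.15441 + 21.655*I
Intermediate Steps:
r(I, d) = √(I + d)/4
p = -53675/347618 (p = -53675*1/347618 = -53675/347618 ≈ -0.15441)
F = √(-472 + 5*√6/4) (F = √(√(130 + 20)/4 - 472) = √(√150/4 - 472) = √((5*√6)/4 - 472) = √(5*√6/4 - 472) = √(-472 + 5*√6/4) ≈ 21.655*I)
p + F = -53675/347618 + √(-1888 + 5*√6)/2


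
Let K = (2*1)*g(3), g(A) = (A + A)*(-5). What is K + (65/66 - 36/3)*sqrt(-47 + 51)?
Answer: -2707/33 ≈ -82.030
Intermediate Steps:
g(A) = -10*A (g(A) = (2*A)*(-5) = -10*A)
K = -60 (K = (2*1)*(-10*3) = 2*(-30) = -60)
K + (65/66 - 36/3)*sqrt(-47 + 51) = -60 + (65/66 - 36/3)*sqrt(-47 + 51) = -60 + (65*(1/66) - 36*1/3)*sqrt(4) = -60 + (65/66 - 12)*2 = -60 - 727/66*2 = -60 - 727/33 = -2707/33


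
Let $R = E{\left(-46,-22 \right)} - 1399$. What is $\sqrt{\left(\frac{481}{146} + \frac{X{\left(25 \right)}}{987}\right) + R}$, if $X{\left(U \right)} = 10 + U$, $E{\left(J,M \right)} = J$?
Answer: $\frac{i \sqrt{610955816334}}{20586} \approx 37.969 i$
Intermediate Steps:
$R = -1445$ ($R = -46 - 1399 = -1445$)
$\sqrt{\left(\frac{481}{146} + \frac{X{\left(25 \right)}}{987}\right) + R} = \sqrt{\left(\frac{481}{146} + \frac{10 + 25}{987}\right) - 1445} = \sqrt{\left(481 \cdot \frac{1}{146} + 35 \cdot \frac{1}{987}\right) - 1445} = \sqrt{\left(\frac{481}{146} + \frac{5}{141}\right) - 1445} = \sqrt{\frac{68551}{20586} - 1445} = \sqrt{- \frac{29678219}{20586}} = \frac{i \sqrt{610955816334}}{20586}$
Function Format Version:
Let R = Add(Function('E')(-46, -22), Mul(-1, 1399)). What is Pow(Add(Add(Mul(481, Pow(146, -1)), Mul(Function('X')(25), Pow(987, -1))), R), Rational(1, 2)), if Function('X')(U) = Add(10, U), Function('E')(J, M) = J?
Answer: Mul(Rational(1, 20586), I, Pow(610955816334, Rational(1, 2))) ≈ Mul(37.969, I)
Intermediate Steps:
R = -1445 (R = Add(-46, Mul(-1, 1399)) = Add(-46, -1399) = -1445)
Pow(Add(Add(Mul(481, Pow(146, -1)), Mul(Function('X')(25), Pow(987, -1))), R), Rational(1, 2)) = Pow(Add(Add(Mul(481, Pow(146, -1)), Mul(Add(10, 25), Pow(987, -1))), -1445), Rational(1, 2)) = Pow(Add(Add(Mul(481, Rational(1, 146)), Mul(35, Rational(1, 987))), -1445), Rational(1, 2)) = Pow(Add(Add(Rational(481, 146), Rational(5, 141)), -1445), Rational(1, 2)) = Pow(Add(Rational(68551, 20586), -1445), Rational(1, 2)) = Pow(Rational(-29678219, 20586), Rational(1, 2)) = Mul(Rational(1, 20586), I, Pow(610955816334, Rational(1, 2)))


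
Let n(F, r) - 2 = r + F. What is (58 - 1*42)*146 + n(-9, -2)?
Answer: 2327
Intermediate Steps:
n(F, r) = 2 + F + r (n(F, r) = 2 + (r + F) = 2 + (F + r) = 2 + F + r)
(58 - 1*42)*146 + n(-9, -2) = (58 - 1*42)*146 + (2 - 9 - 2) = (58 - 42)*146 - 9 = 16*146 - 9 = 2336 - 9 = 2327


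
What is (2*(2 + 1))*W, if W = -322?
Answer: -1932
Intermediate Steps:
(2*(2 + 1))*W = (2*(2 + 1))*(-322) = (2*3)*(-322) = 6*(-322) = -1932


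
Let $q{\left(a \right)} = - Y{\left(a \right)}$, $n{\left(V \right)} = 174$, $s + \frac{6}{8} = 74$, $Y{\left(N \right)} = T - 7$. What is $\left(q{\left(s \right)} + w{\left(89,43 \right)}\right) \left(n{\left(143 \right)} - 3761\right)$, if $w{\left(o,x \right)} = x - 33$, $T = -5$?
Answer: $-78914$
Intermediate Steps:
$Y{\left(N \right)} = -12$ ($Y{\left(N \right)} = -5 - 7 = -12$)
$s = \frac{293}{4}$ ($s = - \frac{3}{4} + 74 = \frac{293}{4} \approx 73.25$)
$w{\left(o,x \right)} = -33 + x$ ($w{\left(o,x \right)} = x - 33 = -33 + x$)
$q{\left(a \right)} = 12$ ($q{\left(a \right)} = \left(-1\right) \left(-12\right) = 12$)
$\left(q{\left(s \right)} + w{\left(89,43 \right)}\right) \left(n{\left(143 \right)} - 3761\right) = \left(12 + \left(-33 + 43\right)\right) \left(174 - 3761\right) = \left(12 + 10\right) \left(-3587\right) = 22 \left(-3587\right) = -78914$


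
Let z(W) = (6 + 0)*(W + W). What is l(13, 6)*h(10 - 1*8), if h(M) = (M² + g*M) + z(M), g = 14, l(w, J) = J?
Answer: 336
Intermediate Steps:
z(W) = 12*W (z(W) = 6*(2*W) = 12*W)
h(M) = M² + 26*M (h(M) = (M² + 14*M) + 12*M = M² + 26*M)
l(13, 6)*h(10 - 1*8) = 6*((10 - 1*8)*(26 + (10 - 1*8))) = 6*((10 - 8)*(26 + (10 - 8))) = 6*(2*(26 + 2)) = 6*(2*28) = 6*56 = 336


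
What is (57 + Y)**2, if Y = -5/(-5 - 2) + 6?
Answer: 198916/49 ≈ 4059.5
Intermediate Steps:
Y = 47/7 (Y = -5/(-7) + 6 = -1/7*(-5) + 6 = 5/7 + 6 = 47/7 ≈ 6.7143)
(57 + Y)**2 = (57 + 47/7)**2 = (446/7)**2 = 198916/49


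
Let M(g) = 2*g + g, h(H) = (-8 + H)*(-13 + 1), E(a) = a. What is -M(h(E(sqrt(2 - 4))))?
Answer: -288 + 36*I*sqrt(2) ≈ -288.0 + 50.912*I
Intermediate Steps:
h(H) = 96 - 12*H (h(H) = (-8 + H)*(-12) = 96 - 12*H)
M(g) = 3*g
-M(h(E(sqrt(2 - 4)))) = -3*(96 - 12*sqrt(2 - 4)) = -3*(96 - 12*I*sqrt(2)) = -(288 - 36*I*sqrt(2)) = -288 + 36*I*sqrt(2)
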